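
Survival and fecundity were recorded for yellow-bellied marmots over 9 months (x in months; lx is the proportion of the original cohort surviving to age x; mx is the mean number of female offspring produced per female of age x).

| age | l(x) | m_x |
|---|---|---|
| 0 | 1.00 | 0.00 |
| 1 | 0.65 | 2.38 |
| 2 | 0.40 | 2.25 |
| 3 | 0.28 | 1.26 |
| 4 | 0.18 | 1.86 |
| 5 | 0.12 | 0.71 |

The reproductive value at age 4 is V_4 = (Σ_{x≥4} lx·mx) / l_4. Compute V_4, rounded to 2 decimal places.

lx·mx for x ≥ 4: 0.3348, 0.0852 → sum = 0.42
V_4 = 0.42 / l_4 = 0.42 / 0.18 = 2.333333… → 2.33

2.33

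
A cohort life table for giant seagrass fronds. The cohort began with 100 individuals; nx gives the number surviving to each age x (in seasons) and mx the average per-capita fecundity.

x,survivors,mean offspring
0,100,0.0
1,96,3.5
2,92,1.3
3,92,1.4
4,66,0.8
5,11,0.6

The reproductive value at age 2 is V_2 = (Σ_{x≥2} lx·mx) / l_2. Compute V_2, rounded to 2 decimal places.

3.35

lx = nx/n0 = nx/100: 1, 0.96, 0.92, 0.92, 0.66, 0.11
lx·mx for x ≥ 2: 1.196, 1.288, 0.528, 0.066 → sum = 3.078
V_2 = 3.078 / l_2 = 3.078 / 0.92 = 3.345652… → 3.35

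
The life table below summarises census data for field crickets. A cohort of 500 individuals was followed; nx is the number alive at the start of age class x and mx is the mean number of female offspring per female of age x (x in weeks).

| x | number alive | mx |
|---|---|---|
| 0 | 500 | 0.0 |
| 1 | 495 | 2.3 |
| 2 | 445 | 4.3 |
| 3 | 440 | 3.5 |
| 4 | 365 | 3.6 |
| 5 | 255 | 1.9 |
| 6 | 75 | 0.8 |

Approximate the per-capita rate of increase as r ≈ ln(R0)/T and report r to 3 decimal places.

lx = nx/n0 = nx/500: 1, 0.99, 0.89, 0.88, 0.73, 0.51, 0.15
R0 = Σ lx·mx = 0 + 2.277 + 3.827 + 3.08 + 2.628 + 0.969 + 0.12 = 12.901
Σ x·lx·mx = 35.248; T = 35.248/12.901 = 2.73219…
r ≈ ln(R0)/T = ln(12.901)/2.73219… = 0.93599… → 0.936

0.936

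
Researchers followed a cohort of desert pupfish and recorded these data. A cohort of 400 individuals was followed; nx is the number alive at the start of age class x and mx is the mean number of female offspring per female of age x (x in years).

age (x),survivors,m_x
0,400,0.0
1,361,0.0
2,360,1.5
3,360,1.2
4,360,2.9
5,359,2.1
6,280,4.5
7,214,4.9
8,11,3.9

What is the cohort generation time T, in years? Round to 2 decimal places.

4.99

lx = nx/n0 = nx/400: 1, 0.9025, 0.9, 0.9, 0.9, 0.8975, 0.7, 0.535, 0.0275
lx·mx: 0, 0, 1.35, 1.08, 2.61, 1.88475, 3.15, 2.6215, 0.10725 → R0 = 12.8035
x·lx·mx: 0, 0, 2.7, 3.24, 10.44, 9.42375, 18.9, 18.3505, 0.858 → Σ = 63.91225
T = 63.91225 / 12.8035 = 4.99178… → 4.99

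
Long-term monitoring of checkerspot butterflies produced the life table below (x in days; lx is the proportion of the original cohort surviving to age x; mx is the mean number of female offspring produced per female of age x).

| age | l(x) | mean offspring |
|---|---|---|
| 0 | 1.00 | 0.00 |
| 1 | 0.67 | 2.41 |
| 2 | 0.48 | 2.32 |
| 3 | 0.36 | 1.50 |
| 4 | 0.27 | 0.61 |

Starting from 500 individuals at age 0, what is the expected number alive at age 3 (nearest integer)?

Expected survivors = N0 · l_3 = 500 × 0.36 = 180 → 180

180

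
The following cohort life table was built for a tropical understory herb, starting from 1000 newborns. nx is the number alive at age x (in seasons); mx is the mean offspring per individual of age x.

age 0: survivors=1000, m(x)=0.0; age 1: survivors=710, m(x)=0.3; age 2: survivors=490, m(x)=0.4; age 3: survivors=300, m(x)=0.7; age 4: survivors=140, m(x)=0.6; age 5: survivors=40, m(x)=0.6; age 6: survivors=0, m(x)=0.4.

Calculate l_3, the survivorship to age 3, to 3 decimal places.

0.300

l_3 = n_3/n_0 = 300/1000 = 0.3 → 0.300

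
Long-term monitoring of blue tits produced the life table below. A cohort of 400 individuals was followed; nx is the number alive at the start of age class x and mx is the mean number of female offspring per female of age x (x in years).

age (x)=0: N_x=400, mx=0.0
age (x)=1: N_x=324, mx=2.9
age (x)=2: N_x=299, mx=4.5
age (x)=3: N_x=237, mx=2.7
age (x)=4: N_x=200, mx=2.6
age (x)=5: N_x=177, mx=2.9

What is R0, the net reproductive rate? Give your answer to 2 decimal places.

lx = nx/n0 = nx/400: 1, 0.81, 0.7475, 0.5925, 0.5, 0.4425
lx·mx by age: 0, 2.349, 3.36375, 1.59975, 1.3, 1.28325
R0 = Σ lx·mx = 9.89575 → 9.90

9.90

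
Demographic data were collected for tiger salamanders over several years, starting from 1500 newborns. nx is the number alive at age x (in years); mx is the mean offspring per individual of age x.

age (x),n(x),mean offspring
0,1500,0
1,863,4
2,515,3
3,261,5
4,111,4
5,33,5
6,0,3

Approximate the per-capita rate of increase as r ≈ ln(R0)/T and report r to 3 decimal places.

0.809

lx = nx/n0 = nx/1500: 1, 0.57533…, 0.34333…, 0.174, 0.074, 0.022, 0
R0 = Σ lx·mx = 0 + 2.30133… + 1.03… + 0.87 + 0.296 + 0.11 + 0 = 4.607333…
Σ x·lx·mx = 8.705333…; T = 8.705333…/4.607333… = 1.88945…
r ≈ ln(R0)/T = ln(4.607333…)/1.88945… = 0.80851… → 0.809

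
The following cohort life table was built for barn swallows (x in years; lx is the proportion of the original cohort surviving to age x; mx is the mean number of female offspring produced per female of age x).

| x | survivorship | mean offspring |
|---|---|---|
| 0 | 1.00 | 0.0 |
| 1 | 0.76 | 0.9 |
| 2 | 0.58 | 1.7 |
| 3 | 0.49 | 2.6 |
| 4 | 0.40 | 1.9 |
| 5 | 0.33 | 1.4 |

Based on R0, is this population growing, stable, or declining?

growing

R0 = Σ lx·mx = 0 + 0.684 + 0.986 + 1.274 + 0.76 + 0.462 = 4.166
R0 > 1, so the population is growing.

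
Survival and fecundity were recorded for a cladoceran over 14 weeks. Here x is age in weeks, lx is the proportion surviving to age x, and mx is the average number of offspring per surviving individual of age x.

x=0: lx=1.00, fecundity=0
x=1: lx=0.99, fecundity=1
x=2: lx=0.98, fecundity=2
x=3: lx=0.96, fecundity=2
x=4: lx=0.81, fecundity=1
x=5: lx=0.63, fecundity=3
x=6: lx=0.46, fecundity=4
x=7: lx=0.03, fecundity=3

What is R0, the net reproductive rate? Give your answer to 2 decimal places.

9.50

lx·mx by age: 0, 0.99, 1.96, 1.92, 0.81, 1.89, 1.84, 0.09
R0 = Σ lx·mx = 9.5 → 9.50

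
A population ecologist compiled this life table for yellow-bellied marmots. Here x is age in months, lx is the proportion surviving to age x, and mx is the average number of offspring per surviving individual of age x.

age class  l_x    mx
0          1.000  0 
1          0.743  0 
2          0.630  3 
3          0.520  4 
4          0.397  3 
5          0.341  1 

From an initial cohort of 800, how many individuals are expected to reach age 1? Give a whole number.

Expected survivors = N0 · l_1 = 800 × 0.743 = 594.4 → 594

594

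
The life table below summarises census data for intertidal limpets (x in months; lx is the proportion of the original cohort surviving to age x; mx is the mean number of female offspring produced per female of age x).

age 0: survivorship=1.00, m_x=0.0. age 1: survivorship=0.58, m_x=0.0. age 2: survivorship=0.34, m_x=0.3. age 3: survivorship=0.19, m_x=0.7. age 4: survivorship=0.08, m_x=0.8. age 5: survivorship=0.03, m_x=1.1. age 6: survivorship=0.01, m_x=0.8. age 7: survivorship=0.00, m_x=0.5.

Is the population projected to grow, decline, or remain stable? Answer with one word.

declining

R0 = Σ lx·mx = 0 + 0 + 0.102 + 0.133 + 0.064 + 0.033 + 0.008 + 0 = 0.34
R0 < 1, so the population is declining.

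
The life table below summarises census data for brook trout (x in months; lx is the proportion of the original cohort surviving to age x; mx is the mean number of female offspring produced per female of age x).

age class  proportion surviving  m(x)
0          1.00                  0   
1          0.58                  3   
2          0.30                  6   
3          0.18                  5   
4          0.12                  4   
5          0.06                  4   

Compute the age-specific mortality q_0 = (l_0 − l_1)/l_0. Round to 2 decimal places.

0.42

q_0 = (l_0 − l_1) / l_0 = (1 − 0.58) / 1
     = 0.42 / 1 = 0.42 → 0.42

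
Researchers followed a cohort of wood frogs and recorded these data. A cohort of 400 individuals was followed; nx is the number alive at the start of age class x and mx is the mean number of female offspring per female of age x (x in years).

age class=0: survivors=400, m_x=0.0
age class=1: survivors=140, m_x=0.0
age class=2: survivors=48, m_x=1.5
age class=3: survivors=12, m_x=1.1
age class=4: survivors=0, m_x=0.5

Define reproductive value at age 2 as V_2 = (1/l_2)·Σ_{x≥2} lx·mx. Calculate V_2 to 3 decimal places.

1.775

lx = nx/n0 = nx/400: 1, 0.35, 0.12, 0.03, 0
lx·mx for x ≥ 2: 0.18, 0.033, 0 → sum = 0.213
V_2 = 0.213 / l_2 = 0.213 / 0.12 = 1.775 → 1.775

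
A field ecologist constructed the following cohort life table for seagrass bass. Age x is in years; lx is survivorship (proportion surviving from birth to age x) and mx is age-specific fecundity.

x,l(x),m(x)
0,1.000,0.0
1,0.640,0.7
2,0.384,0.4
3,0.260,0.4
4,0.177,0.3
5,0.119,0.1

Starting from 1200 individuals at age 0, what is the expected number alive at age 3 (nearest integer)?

Expected survivors = N0 · l_3 = 1200 × 0.260 = 312 → 312

312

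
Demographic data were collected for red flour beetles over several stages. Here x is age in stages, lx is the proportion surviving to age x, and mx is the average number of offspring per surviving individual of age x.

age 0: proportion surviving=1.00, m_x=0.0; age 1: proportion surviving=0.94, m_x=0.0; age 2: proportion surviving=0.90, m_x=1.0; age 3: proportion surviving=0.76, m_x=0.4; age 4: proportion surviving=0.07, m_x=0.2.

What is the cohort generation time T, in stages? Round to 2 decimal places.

lx·mx: 0, 0, 0.9, 0.304, 0.014 → R0 = 1.218
x·lx·mx: 0, 0, 1.8, 0.912, 0.056 → Σ = 2.768
T = 2.768 / 1.218 = 2.272578… → 2.27

2.27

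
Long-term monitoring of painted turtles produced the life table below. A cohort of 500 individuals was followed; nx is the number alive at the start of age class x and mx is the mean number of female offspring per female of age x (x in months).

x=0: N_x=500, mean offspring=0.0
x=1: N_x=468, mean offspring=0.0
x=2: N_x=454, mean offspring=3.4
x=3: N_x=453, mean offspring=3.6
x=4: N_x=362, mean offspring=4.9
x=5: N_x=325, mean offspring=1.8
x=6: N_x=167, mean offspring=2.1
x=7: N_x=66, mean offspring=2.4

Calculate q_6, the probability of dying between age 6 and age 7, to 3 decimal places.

0.605

lx = nx/n0 = nx/500: 1, 0.936, 0.908, 0.906, 0.724, 0.65, 0.334, 0.132
q_6 = (l_6 − l_7) / l_6 = (0.334 − 0.132) / 0.334
     = 0.202 / 0.334 = 0.60479… → 0.605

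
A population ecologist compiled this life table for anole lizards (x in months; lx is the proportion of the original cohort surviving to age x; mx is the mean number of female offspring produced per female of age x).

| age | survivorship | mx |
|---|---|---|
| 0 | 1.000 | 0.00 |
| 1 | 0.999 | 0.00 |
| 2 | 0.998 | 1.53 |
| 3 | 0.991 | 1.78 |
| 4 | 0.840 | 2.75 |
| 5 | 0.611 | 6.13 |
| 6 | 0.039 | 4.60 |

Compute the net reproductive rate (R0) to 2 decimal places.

lx·mx by age: 0, 0, 1.52694, 1.76398, 2.31, 3.74543, 0.1794
R0 = Σ lx·mx = 9.52575 → 9.53

9.53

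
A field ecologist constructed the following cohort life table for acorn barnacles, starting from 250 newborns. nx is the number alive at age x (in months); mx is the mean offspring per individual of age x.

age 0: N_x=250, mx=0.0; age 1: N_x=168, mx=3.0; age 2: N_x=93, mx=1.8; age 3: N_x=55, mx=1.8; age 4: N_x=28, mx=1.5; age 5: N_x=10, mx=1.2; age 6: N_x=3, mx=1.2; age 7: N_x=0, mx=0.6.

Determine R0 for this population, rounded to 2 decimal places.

lx = nx/n0 = nx/250: 1, 0.672, 0.372, 0.22, 0.112, 0.04, 0.012, 0
lx·mx by age: 0, 2.016, 0.6696, 0.396, 0.168, 0.048, 0.0144, 0
R0 = Σ lx·mx = 3.312 → 3.31

3.31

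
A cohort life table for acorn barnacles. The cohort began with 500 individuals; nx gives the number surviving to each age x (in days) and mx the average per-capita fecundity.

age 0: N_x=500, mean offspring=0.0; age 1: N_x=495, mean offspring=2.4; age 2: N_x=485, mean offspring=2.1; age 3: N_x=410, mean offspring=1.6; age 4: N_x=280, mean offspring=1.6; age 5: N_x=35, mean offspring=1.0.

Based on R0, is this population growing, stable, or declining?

lx = nx/n0 = nx/500: 1, 0.99, 0.97, 0.82, 0.56, 0.07
R0 = Σ lx·mx = 0 + 2.376 + 2.037 + 1.312 + 0.896 + 0.07 = 6.691
R0 > 1, so the population is growing.

growing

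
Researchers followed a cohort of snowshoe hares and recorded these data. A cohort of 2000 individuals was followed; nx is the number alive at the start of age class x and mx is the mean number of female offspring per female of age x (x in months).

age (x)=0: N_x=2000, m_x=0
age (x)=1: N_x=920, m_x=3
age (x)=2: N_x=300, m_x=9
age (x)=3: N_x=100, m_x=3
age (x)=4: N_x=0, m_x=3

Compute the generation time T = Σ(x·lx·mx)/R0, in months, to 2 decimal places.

lx = nx/n0 = nx/2000: 1, 0.46, 0.15, 0.05, 0
lx·mx: 0, 1.38, 1.35, 0.15, 0 → R0 = 2.88
x·lx·mx: 0, 1.38, 2.7, 0.45, 0 → Σ = 4.53
T = 4.53 / 2.88 = 1.572917… → 1.57

1.57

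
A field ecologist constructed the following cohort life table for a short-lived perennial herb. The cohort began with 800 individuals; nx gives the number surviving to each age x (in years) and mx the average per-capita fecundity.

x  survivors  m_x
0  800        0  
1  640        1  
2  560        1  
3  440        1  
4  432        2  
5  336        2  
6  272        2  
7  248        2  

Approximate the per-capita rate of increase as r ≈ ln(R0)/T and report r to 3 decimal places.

0.421

lx = nx/n0 = nx/800: 1, 0.8, 0.7, 0.55, 0.54, 0.42, 0.34, 0.31
R0 = Σ lx·mx = 0 + 0.8 + 0.7 + 0.55 + 1.08 + 0.84 + 0.68 + 0.62 = 5.27
Σ x·lx·mx = 20.79; T = 20.79/5.27 = 3.94497…
r ≈ ln(R0)/T = ln(5.27)/3.94497… = 0.4213… → 0.421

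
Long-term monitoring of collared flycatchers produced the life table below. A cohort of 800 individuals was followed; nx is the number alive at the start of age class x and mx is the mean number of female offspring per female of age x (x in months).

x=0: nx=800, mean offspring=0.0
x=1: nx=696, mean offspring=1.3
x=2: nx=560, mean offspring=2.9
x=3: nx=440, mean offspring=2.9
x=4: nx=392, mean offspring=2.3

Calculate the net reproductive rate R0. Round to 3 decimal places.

lx = nx/n0 = nx/800: 1, 0.87, 0.7, 0.55, 0.49
lx·mx by age: 0, 1.131, 2.03, 1.595, 1.127
R0 = Σ lx·mx = 5.883 → 5.883

5.883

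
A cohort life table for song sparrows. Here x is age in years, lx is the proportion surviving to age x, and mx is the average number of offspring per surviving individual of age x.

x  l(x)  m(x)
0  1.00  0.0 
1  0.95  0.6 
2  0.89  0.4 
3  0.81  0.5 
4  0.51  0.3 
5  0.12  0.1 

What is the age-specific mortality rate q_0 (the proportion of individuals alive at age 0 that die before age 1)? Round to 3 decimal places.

0.050

q_0 = (l_0 − l_1) / l_0 = (1 − 0.95) / 1
     = 0.05 / 1 = 0.05 → 0.050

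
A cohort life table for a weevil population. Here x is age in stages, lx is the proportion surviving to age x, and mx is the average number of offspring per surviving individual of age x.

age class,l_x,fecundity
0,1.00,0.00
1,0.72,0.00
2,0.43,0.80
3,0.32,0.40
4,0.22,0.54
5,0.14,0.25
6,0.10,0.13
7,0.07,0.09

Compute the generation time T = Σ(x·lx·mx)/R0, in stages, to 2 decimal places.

2.86

lx·mx: 0, 0, 0.344, 0.128, 0.1188, 0.035, 0.013, 0.0063 → R0 = 0.6451
x·lx·mx: 0, 0, 0.688, 0.384, 0.4752, 0.175, 0.078, 0.0441 → Σ = 1.8443
T = 1.8443 / 0.6451 = 2.858937… → 2.86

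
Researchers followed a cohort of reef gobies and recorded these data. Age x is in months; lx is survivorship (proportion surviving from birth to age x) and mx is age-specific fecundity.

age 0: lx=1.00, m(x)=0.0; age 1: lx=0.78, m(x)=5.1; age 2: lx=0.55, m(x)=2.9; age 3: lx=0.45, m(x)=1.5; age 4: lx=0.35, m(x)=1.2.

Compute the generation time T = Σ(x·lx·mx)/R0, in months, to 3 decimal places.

1.631

lx·mx: 0, 3.978, 1.595, 0.675, 0.42 → R0 = 6.668
x·lx·mx: 0, 3.978, 3.19, 2.025, 1.68 → Σ = 10.873
T = 10.873 / 6.668 = 1.630624… → 1.631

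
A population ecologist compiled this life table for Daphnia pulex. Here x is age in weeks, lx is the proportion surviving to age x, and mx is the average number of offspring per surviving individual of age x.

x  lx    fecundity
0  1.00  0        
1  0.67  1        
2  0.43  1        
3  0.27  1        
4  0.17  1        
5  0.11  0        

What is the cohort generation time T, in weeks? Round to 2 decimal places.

1.96

lx·mx: 0, 0.67, 0.43, 0.27, 0.17, 0 → R0 = 1.54
x·lx·mx: 0, 0.67, 0.86, 0.81, 0.68, 0 → Σ = 3.02
T = 3.02 / 1.54 = 1.961039… → 1.96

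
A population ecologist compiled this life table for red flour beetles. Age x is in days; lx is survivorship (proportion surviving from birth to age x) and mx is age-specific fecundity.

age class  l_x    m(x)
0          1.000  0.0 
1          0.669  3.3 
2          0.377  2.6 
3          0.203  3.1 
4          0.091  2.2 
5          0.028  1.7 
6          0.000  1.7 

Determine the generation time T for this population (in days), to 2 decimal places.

lx·mx: 0, 2.2077, 0.9802, 0.6293, 0.2002, 0.0476, 0 → R0 = 4.065
x·lx·mx: 0, 2.2077, 1.9604, 1.8879, 0.8008, 0.238, 0 → Σ = 7.0948
T = 7.0948 / 4.065 = 1.745338… → 1.75

1.75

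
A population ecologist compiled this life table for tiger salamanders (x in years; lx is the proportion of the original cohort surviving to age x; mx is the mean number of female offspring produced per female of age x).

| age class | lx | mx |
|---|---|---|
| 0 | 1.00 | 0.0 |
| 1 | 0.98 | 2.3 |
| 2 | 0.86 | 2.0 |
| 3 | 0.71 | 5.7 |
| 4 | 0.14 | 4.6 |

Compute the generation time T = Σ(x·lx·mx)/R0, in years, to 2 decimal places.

lx·mx: 0, 2.254, 1.72, 4.047, 0.644 → R0 = 8.665
x·lx·mx: 0, 2.254, 3.44, 12.141, 2.576 → Σ = 20.411
T = 20.411 / 8.665 = 2.355568… → 2.36

2.36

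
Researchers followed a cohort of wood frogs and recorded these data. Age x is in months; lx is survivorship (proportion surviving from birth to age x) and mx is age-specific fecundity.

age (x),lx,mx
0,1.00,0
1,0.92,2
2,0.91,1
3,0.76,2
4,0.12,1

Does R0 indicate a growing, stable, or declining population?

R0 = Σ lx·mx = 0 + 1.84 + 0.91 + 1.52 + 0.12 = 4.39
R0 > 1, so the population is growing.

growing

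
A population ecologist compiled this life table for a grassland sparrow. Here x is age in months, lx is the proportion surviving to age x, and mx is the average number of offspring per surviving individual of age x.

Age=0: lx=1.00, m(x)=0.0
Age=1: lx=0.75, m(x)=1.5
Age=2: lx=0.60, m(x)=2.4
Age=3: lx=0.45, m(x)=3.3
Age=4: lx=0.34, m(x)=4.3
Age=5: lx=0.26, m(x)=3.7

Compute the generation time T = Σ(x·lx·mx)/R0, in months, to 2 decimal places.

lx·mx: 0, 1.125, 1.44, 1.485, 1.462, 0.962 → R0 = 6.474
x·lx·mx: 0, 1.125, 2.88, 4.455, 5.848, 4.81 → Σ = 19.118
T = 19.118 / 6.474 = 2.953043… → 2.95

2.95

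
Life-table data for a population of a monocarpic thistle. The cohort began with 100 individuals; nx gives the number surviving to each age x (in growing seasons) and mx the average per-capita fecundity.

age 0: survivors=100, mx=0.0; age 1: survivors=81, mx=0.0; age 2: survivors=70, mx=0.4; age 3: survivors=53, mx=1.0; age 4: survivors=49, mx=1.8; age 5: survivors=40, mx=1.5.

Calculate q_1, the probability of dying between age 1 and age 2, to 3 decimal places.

lx = nx/n0 = nx/100: 1, 0.81, 0.7, 0.53, 0.49, 0.4
q_1 = (l_1 − l_2) / l_1 = (0.81 − 0.7) / 0.81
     = 0.11 / 0.81 = 0.135802… → 0.136

0.136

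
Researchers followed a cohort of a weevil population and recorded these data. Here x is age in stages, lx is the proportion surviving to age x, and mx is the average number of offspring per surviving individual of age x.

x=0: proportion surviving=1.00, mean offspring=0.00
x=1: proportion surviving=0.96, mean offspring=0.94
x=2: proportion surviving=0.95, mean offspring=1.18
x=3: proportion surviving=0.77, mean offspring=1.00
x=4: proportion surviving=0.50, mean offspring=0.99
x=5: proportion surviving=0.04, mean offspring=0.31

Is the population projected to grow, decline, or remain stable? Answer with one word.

growing

R0 = Σ lx·mx = 0 + 0.9024 + 1.121 + 0.77 + 0.495 + 0.0124 = 3.3008
R0 > 1, so the population is growing.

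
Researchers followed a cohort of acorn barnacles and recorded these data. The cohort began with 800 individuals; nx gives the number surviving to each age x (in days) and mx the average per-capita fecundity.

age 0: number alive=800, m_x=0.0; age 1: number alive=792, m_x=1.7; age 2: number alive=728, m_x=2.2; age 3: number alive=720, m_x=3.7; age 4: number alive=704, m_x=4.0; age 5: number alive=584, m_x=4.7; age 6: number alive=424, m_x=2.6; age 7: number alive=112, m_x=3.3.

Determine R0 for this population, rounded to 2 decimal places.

lx = nx/n0 = nx/800: 1, 0.99, 0.91, 0.9, 0.88, 0.73, 0.53, 0.14
lx·mx by age: 0, 1.683, 2.002, 3.33, 3.52, 3.431, 1.378, 0.462
R0 = Σ lx·mx = 15.806 → 15.81

15.81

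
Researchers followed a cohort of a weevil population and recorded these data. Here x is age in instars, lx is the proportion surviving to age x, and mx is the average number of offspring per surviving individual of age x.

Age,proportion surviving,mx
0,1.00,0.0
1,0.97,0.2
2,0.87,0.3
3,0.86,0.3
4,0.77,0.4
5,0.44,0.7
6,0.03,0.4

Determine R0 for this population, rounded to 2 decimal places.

lx·mx by age: 0, 0.194, 0.261, 0.258, 0.308, 0.308, 0.012
R0 = Σ lx·mx = 1.341 → 1.34

1.34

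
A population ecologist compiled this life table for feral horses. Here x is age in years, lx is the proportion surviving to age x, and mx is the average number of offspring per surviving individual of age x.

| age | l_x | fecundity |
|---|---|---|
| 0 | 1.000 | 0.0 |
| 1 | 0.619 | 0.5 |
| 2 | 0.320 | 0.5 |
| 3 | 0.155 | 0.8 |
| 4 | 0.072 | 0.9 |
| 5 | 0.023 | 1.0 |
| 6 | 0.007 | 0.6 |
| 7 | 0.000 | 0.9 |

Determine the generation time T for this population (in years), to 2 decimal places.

lx·mx: 0, 0.3095, 0.16, 0.124, 0.0648, 0.023, 0.0042, 0 → R0 = 0.6855
x·lx·mx: 0, 0.3095, 0.32, 0.372, 0.2592, 0.115, 0.0252, 0 → Σ = 1.4009
T = 1.4009 / 0.6855 = 2.043618… → 2.04

2.04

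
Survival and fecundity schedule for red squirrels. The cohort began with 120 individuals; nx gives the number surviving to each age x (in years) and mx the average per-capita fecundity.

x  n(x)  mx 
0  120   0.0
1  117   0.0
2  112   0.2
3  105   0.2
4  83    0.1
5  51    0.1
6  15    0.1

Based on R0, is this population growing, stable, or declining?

lx = nx/n0 = nx/120: 1, 0.975, 0.93333…, 0.875, 0.69167…, 0.425, 0.125
R0 = Σ lx·mx = 0 + 0 + 0.186667… + 0.175 + 0.069167… + 0.0425 + 0.0125 = 0.485833…
R0 < 1, so the population is declining.

declining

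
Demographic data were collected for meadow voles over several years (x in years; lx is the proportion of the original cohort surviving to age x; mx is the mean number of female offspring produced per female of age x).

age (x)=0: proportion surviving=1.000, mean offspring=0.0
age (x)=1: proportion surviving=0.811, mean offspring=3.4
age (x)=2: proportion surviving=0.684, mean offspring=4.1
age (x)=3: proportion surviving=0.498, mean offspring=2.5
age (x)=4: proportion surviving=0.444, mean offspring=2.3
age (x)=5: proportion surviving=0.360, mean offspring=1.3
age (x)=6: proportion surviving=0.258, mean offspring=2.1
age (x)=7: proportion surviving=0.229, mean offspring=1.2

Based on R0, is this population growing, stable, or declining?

R0 = Σ lx·mx = 0 + 2.7574 + 2.8044 + 1.245 + 1.0212 + 0.468 + 0.5418 + 0.2748 = 9.1126
R0 > 1, so the population is growing.

growing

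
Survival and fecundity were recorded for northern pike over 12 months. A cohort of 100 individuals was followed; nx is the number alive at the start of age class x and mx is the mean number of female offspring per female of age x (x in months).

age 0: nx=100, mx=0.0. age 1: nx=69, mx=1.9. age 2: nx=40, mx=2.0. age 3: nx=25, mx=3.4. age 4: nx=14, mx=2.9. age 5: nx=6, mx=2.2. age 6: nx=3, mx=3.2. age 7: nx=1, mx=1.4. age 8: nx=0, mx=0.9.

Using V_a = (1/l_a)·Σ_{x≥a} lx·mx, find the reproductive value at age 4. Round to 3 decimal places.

4.629

lx = nx/n0 = nx/100: 1, 0.69, 0.4, 0.25, 0.14, 0.06, 0.03, 0.01, 0
lx·mx for x ≥ 4: 0.406, 0.132, 0.096, 0.014, 0 → sum = 0.648
V_4 = 0.648 / l_4 = 0.648 / 0.14 = 4.628571… → 4.629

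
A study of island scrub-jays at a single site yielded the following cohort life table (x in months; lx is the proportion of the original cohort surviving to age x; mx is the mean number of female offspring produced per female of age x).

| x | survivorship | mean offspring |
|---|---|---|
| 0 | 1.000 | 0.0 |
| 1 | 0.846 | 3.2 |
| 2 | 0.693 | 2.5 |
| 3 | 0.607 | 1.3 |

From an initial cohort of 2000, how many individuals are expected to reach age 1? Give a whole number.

1692

Expected survivors = N0 · l_1 = 2000 × 0.846 = 1692 → 1692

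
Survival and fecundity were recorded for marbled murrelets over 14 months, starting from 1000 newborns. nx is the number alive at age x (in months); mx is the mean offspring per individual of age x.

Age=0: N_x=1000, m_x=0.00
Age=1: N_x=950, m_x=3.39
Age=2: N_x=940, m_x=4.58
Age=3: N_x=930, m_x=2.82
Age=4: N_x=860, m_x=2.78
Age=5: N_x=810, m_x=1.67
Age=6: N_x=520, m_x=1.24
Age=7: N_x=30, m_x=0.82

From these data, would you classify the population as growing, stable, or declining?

lx = nx/n0 = nx/1000: 1, 0.95, 0.94, 0.93, 0.86, 0.81, 0.52, 0.03
R0 = Σ lx·mx = 0 + 3.2205 + 4.3052 + 2.6226 + 2.3908 + 1.3527 + 0.6448 + 0.0246 = 14.5612
R0 > 1, so the population is growing.

growing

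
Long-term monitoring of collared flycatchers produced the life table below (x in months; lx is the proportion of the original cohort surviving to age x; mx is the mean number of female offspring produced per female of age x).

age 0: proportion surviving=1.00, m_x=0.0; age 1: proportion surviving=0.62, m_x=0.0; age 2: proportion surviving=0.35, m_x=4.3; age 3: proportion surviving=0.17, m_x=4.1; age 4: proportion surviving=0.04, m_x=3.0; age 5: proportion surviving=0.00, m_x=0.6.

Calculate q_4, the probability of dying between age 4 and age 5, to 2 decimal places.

1.00

q_4 = (l_4 − l_5) / l_4 = (0.04 − 0) / 0.04
     = 0.04 / 0.04 = 1 → 1.00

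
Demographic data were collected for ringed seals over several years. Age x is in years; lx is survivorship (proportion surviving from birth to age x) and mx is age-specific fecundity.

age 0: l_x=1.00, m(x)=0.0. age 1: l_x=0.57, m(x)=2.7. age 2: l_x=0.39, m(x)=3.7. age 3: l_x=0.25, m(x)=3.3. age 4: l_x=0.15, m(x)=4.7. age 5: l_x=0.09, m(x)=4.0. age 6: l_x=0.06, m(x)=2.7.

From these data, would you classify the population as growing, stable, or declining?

R0 = Σ lx·mx = 0 + 1.539 + 1.443 + 0.825 + 0.705 + 0.36 + 0.162 = 5.034
R0 > 1, so the population is growing.

growing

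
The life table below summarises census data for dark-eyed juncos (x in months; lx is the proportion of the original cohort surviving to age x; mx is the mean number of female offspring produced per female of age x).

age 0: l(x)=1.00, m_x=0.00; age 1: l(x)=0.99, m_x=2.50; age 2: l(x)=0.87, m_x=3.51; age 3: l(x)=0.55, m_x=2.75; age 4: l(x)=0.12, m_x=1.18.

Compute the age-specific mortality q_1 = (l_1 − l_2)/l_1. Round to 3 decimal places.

q_1 = (l_1 − l_2) / l_1 = (0.99 − 0.87) / 0.99
     = 0.12 / 0.99 = 0.121212… → 0.121

0.121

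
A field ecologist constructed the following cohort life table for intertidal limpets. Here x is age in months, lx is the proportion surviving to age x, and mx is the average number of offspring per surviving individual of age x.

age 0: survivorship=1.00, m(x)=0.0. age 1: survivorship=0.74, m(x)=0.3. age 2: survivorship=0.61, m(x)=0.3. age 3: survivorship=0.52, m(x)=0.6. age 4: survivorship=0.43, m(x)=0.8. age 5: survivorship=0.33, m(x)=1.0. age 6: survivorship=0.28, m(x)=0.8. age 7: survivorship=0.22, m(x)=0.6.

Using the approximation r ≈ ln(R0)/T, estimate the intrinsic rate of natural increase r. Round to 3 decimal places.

R0 = Σ lx·mx = 0 + 0.222 + 0.183 + 0.312 + 0.344 + 0.33 + 0.224 + 0.132 = 1.747
Σ x·lx·mx = 6.818; T = 6.818/1.747 = 3.90269…
r ≈ ln(R0)/T = ln(1.747)/3.90269… = 0.14295… → 0.143

0.143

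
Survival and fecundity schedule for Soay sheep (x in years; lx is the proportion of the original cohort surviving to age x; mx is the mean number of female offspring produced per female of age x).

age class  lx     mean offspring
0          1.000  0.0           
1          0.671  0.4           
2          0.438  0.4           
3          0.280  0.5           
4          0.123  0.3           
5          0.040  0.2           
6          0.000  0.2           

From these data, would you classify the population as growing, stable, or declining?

declining

R0 = Σ lx·mx = 0 + 0.2684 + 0.1752 + 0.14 + 0.0369 + 0.008 + 0 = 0.6285
R0 < 1, so the population is declining.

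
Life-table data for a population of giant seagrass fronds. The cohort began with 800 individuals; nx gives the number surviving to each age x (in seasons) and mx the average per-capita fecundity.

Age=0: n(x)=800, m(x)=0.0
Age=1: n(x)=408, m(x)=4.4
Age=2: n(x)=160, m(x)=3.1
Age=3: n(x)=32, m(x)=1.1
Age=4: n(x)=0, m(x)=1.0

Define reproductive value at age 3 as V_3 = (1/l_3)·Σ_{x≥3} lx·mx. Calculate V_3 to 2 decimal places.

1.10

lx = nx/n0 = nx/800: 1, 0.51, 0.2, 0.04, 0
lx·mx for x ≥ 3: 0.044, 0 → sum = 0.044
V_3 = 0.044 / l_3 = 0.044 / 0.04 = 1.1 → 1.10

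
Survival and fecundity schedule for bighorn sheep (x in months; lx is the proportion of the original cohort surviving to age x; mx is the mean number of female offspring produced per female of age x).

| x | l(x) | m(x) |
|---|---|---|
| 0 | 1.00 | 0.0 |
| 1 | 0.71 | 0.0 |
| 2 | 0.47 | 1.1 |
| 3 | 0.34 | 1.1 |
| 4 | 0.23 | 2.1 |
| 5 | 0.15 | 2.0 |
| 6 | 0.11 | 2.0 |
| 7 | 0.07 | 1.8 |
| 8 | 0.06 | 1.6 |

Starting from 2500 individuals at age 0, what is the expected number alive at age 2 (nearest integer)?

Expected survivors = N0 · l_2 = 2500 × 0.47 = 1175 → 1175

1175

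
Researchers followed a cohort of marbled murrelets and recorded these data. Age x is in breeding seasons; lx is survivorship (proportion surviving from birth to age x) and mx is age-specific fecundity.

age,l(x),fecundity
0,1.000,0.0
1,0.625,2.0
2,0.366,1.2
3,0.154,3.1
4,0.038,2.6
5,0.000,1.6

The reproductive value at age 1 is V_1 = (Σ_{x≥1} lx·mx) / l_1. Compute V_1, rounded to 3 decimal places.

lx·mx for x ≥ 1: 1.25, 0.4392, 0.4774, 0.0988, 0 → sum = 2.2654
V_1 = 2.2654 / l_1 = 2.2654 / 0.625 = 3.62464 → 3.625

3.625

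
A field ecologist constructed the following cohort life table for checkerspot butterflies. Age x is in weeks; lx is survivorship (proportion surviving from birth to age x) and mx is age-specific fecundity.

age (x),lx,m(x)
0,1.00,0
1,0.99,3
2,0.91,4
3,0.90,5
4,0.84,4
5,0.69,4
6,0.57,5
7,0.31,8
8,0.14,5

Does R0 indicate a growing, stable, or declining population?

growing

R0 = Σ lx·mx = 0 + 2.97 + 3.64 + 4.5 + 3.36 + 2.76 + 2.85 + 2.48 + 0.7 = 23.26
R0 > 1, so the population is growing.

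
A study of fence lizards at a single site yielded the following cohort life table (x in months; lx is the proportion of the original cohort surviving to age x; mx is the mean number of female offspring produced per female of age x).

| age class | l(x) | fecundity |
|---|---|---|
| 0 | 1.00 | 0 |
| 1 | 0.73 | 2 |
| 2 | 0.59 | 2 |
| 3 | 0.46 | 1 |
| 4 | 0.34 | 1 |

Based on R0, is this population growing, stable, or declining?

R0 = Σ lx·mx = 0 + 1.46 + 1.18 + 0.46 + 0.34 = 3.44
R0 > 1, so the population is growing.

growing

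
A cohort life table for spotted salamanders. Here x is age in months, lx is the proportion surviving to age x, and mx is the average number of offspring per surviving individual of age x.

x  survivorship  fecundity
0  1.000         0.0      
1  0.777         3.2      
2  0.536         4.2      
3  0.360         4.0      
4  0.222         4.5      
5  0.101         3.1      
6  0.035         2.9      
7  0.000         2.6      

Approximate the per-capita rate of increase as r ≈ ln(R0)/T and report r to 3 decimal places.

0.880

R0 = Σ lx·mx = 0 + 2.4864 + 2.2512 + 1.44 + 0.999 + 0.3131 + 0.1015 + 0 = 7.5912
Σ x·lx·mx = 17.4793; T = 17.4793/7.5912 = 2.30257…
r ≈ ln(R0)/T = ln(7.5912)/2.30257… = 0.88031… → 0.880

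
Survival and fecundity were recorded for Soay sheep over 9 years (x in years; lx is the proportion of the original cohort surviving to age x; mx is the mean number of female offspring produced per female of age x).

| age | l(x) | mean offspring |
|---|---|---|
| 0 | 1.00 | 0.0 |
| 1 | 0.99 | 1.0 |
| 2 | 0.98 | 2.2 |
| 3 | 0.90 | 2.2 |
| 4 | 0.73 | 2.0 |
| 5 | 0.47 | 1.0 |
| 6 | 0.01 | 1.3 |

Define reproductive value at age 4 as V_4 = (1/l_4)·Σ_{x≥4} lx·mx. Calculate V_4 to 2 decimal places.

lx·mx for x ≥ 4: 1.46, 0.47, 0.013 → sum = 1.943
V_4 = 1.943 / l_4 = 1.943 / 0.73 = 2.661644… → 2.66

2.66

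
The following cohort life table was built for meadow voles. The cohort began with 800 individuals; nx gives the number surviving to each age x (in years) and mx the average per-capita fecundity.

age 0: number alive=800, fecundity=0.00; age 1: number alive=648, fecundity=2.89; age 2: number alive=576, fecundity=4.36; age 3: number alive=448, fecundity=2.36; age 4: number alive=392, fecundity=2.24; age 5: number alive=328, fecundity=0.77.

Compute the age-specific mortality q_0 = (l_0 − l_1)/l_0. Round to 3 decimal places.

lx = nx/n0 = nx/800: 1, 0.81, 0.72, 0.56, 0.49, 0.41
q_0 = (l_0 − l_1) / l_0 = (1 − 0.81) / 1
     = 0.19 / 1 = 0.19 → 0.190

0.190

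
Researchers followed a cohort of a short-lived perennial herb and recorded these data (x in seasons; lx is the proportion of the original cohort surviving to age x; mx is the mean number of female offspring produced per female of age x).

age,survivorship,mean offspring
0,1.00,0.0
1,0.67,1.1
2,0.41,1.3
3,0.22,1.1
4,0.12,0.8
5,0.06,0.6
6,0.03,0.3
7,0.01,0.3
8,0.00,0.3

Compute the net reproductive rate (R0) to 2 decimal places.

1.66

lx·mx by age: 0, 0.737, 0.533, 0.242, 0.096, 0.036, 0.009, 0.003, 0
R0 = Σ lx·mx = 1.656 → 1.66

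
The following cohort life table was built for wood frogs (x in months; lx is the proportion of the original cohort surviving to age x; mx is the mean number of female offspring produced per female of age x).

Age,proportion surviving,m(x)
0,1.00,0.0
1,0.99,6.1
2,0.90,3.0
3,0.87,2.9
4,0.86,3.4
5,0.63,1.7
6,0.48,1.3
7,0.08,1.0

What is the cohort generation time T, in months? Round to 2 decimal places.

lx·mx: 0, 6.039, 2.7, 2.523, 2.924, 1.071, 0.624, 0.08 → R0 = 15.961
x·lx·mx: 0, 6.039, 5.4, 7.569, 11.696, 5.355, 3.744, 0.56 → Σ = 40.363
T = 40.363 / 15.961 = 2.528852… → 2.53

2.53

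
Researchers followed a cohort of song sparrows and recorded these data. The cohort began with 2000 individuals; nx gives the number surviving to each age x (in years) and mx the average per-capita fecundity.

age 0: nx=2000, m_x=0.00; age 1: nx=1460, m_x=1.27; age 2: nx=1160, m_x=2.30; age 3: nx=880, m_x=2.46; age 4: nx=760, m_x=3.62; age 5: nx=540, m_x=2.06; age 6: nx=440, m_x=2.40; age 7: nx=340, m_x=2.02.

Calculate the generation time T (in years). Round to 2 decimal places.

lx = nx/n0 = nx/2000: 1, 0.73, 0.58, 0.44, 0.38, 0.27, 0.22, 0.17
lx·mx: 0, 0.9271, 1.334, 1.0824, 1.3756, 0.5562, 0.528, 0.3434 → R0 = 6.1467
x·lx·mx: 0, 0.9271, 2.668, 3.2472, 5.5024, 2.781, 3.168, 2.4038 → Σ = 20.6975
T = 20.6975 / 6.1467 = 3.367254… → 3.37

3.37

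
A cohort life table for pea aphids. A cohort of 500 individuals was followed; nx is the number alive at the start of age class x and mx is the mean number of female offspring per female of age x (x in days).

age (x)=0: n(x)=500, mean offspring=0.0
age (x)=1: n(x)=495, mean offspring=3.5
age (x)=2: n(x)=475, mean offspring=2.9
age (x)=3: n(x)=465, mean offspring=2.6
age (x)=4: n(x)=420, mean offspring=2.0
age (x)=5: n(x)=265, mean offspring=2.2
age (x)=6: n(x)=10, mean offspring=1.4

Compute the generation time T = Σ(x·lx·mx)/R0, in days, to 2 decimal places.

2.51

lx = nx/n0 = nx/500: 1, 0.99, 0.95, 0.93, 0.84, 0.53, 0.02
lx·mx: 0, 3.465, 2.755, 2.418, 1.68, 1.166, 0.028 → R0 = 11.512
x·lx·mx: 0, 3.465, 5.51, 7.254, 6.72, 5.83, 0.168 → Σ = 28.947
T = 28.947 / 11.512 = 2.514507… → 2.51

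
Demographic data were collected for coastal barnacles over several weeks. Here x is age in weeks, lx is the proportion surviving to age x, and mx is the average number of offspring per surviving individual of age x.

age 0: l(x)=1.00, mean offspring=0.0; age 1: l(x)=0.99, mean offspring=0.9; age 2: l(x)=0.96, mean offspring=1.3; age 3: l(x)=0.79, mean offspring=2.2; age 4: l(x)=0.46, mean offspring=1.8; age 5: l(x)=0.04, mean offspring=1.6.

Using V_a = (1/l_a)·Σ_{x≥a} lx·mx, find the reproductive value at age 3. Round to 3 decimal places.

3.329

lx·mx for x ≥ 3: 1.738, 0.828, 0.064 → sum = 2.63
V_3 = 2.63 / l_3 = 2.63 / 0.79 = 3.329114… → 3.329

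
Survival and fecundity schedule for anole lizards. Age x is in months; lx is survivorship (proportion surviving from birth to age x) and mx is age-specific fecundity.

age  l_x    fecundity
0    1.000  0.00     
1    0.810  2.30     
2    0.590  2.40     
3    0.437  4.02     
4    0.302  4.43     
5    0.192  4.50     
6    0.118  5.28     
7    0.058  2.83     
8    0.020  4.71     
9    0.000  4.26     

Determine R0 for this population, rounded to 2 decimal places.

8.12

lx·mx by age: 0, 1.863, 1.416, 1.75674, 1.33786, 0.864, 0.62304, 0.16414, 0.0942, 0
R0 = Σ lx·mx = 8.11898 → 8.12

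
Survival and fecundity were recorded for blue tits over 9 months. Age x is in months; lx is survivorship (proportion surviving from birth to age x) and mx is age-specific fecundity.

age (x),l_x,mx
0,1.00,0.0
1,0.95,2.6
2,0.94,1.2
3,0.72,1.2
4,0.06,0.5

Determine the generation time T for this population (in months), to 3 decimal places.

lx·mx: 0, 2.47, 1.128, 0.864, 0.03 → R0 = 4.492
x·lx·mx: 0, 2.47, 2.256, 2.592, 0.12 → Σ = 7.438
T = 7.438 / 4.492 = 1.655833… → 1.656

1.656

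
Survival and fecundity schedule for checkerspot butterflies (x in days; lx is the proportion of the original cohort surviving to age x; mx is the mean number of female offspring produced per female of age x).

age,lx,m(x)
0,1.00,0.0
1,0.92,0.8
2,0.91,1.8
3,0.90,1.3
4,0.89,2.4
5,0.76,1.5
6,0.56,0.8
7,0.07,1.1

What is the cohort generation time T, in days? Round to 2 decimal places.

lx·mx: 0, 0.736, 1.638, 1.17, 2.136, 1.14, 0.448, 0.077 → R0 = 7.345
x·lx·mx: 0, 0.736, 3.276, 3.51, 8.544, 5.7, 2.688, 0.539 → Σ = 24.993
T = 24.993 / 7.345 = 3.402723… → 3.40

3.40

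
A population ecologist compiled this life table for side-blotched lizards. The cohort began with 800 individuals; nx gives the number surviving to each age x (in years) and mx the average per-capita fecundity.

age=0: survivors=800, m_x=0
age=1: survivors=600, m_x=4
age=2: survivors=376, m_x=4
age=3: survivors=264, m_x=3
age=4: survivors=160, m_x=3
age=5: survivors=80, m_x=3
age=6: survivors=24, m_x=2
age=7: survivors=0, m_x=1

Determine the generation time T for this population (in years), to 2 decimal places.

lx = nx/n0 = nx/800: 1, 0.75, 0.47, 0.33, 0.2, 0.1, 0.03, 0
lx·mx: 0, 3, 1.88, 0.99, 0.6, 0.3, 0.06, 0 → R0 = 6.83
x·lx·mx: 0, 3, 3.76, 2.97, 2.4, 1.5, 0.36, 0 → Σ = 13.99
T = 13.99 / 6.83 = 2.048316… → 2.05

2.05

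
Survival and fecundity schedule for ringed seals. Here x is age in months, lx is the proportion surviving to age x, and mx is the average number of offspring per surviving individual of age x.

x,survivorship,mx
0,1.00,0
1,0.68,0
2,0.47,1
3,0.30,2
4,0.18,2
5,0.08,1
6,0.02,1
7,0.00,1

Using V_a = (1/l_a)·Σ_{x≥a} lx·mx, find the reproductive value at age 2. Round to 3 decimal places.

3.255

lx·mx for x ≥ 2: 0.47, 0.6, 0.36, 0.08, 0.02, 0 → sum = 1.53
V_2 = 1.53 / l_2 = 1.53 / 0.47 = 3.255319… → 3.255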